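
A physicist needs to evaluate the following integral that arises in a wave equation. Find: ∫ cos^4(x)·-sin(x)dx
Let u=cos(x), du=-sin(x) dx
∫ u^4 du=u^5/5+C

Answer: cos^5(x)/5+C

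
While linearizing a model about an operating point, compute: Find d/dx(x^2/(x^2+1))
Quotient rule: (f/g)'=(f'g - fg')/g²
f=x^2, f'=2x
g=x^2+1, g'=2x

Answer: (2x·(x^2+1)-2x^3)/(x^2+1)²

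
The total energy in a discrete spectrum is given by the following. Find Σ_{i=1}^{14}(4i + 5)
= 4·Σ i + 5·14 = 4·105 + 70 = 490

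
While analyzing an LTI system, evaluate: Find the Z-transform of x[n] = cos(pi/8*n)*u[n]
Z{cos(w0*n)*u[n]}=z(z - cos(w0))/(z^2-2z*cos(w0)+1)
With w0=pi/8: X(z)=z(z - cos(pi/8))/(z^2-2z*cos(pi/8)+1)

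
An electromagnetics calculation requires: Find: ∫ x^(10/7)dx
Power rule: ∫ x^(10/7) dx=x^(17/7)/(17/7)+C

Answer: (7/17)·x^(17/7)+C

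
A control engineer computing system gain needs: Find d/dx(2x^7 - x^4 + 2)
Power rule: d/dx(ax^n)=n·a·x^(n-1)
Term by term: 14·x^6-4·x^3

Answer: 14x^6-4x^3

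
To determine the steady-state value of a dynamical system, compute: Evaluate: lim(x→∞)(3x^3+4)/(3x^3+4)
Divide numerator and denominator by x^3:
lim (3+4/x^3)/(3+4/x^3) = 1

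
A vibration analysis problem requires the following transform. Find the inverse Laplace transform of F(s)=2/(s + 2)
L^(-1){2/(s-a)}=c·e^(at)
Here a=-2, c=2

Answer: 2e^(-2t)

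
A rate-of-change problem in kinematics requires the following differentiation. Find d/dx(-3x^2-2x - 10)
Power rule: d/dx(ax^n)=n·a·x^(n-1)
Term by term: -6·x - 2

Answer: -6x - 2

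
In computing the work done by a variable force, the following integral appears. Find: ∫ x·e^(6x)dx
Integration by parts: u=x, dv=e^(6x) dx
du=dx, v=e^(6x)/6
=x·e^(6x)/6 - ∫ e^(6x)/6 dx
=x·e^(6x)/6 - e^(6x)/36+C

Answer: e^(6x)(x/6-1/36)+C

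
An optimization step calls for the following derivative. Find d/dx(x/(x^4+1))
Quotient rule: (f/g)'=(f'g - fg')/g²
f=x, f'=1
g=x^4 + 1, g'=4x^3

Answer: (1·(x^4 + 1) - 4x^4)/(x^4 + 1)²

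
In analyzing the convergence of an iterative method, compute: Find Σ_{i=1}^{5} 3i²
= 3·n(n + 1)(2n + 1)/6 = 3·5·6·11/6 = 165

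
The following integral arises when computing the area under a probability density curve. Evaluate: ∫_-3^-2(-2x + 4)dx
Step 1: Find antiderivative F(x) = -x^2+4x
Step 2: F(-2) - F(-3) = -12 - (-21) = 9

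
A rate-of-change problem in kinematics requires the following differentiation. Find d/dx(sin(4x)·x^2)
Product rule: (fg)'=f'g+fg'
f=sin(4x), f'=4·cos(4x)
g=x^2, g'=2x

Answer: 4·cos(4x)·x^2+2·sin(4x)·x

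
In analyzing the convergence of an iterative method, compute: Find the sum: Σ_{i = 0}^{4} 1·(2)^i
Geometric series: S = a(1 - r^n)/(1 - r)
a = 1, r = 2, n = 5
S = 1(1 - 32)/-1 = 31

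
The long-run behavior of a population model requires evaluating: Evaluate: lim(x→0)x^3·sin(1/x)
Squeeze theorem: -|x^3| ≤ x^3·sin(1/x) ≤ |x^3|
Since x^3 → 0 as x → 0, by squeeze theorem the limit is 0

Answer: 0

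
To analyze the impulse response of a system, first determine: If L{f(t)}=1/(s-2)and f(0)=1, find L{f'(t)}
L{f'(t)} = s·F(s) - f(0) = s/(s-2) - 1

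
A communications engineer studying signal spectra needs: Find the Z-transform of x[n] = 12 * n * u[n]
Z{n*u[n]} = z/(z-1)^2
By linearity: Z{12*n*u[n]} = 12z/(z-1)^2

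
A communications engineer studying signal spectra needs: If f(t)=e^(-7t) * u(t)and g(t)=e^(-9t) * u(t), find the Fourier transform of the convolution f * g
By the convolution theorem: F{f*g} = F(omega)*G(omega)
F(omega) = 1/(7+j*omega), G(omega) = 1/(9+j*omega)
F{f*g} = 1/((7+j*omega)(9+j*omega))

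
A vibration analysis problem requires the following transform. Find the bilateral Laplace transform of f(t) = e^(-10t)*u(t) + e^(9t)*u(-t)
For e^(-10t)*u(t): L = 1/(s + 10), Re(s) > -10
For e^(9t)*u(-t): L = -1/(s-9), Re(s) < 9
Combined: F(s) = 1/(s + 10) - 1/(s-9), -10 < Re(s) < 9

Answer: 1/(s + 10) - 1/(s-9), ROC: -10 < Re(s) < 9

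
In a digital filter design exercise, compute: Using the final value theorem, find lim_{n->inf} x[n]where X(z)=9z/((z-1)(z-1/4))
Final value theorem: lim x[n] = lim_{z->1} (z-1) * X(z)
(z-1) * X(z) = 9z/(z-1/4)
As z->1: 9/(1 - 1/4) = 9/(3/4) = 12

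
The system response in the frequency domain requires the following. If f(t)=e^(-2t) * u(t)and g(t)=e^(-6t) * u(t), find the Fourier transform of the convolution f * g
By the convolution theorem: F{f*g}=F(omega)*G(omega)
F(omega)=1/(2 + j*omega), G(omega)=1/(6 + j*omega)
F{f*g}=1/((2 + j*omega)(6 + j*omega))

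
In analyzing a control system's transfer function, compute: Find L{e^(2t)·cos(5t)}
First shifting: L{e^(at)f(t)} = F(s-a)
L{cos(5t)} = s/(s² + 25)
Shift: (s-2)/((s-2)² + 25)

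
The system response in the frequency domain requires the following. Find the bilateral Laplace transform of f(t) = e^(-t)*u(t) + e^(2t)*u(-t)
For e^(-t)*u(t): L=1/(s + 1), Re(s) > -1
For e^(2t)*u(-t): L=-1/(s-2), Re(s) < 2
Combined: F(s)=1/(s + 1) - 1/(s-2), -1 < Re(s) < 2

Answer: 1/(s + 1) - 1/(s-2), ROC: -1 < Re(s) < 2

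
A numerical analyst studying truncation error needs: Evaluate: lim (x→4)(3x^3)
Polynomial is continuous, so substitute x = 4:
3·4^3 = 192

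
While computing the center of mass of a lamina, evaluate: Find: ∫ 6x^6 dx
Using power rule: ∫ 6x^6 dx=6/7 x^7 + C=(6/7)x^7 + C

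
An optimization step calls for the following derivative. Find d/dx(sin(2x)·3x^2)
Product rule: (fg)'=f'g+fg'
f=sin(2x), f'=2·cos(2x)
g=3x^2, g'=6x

Answer: 6·cos(2x)·x^2+6·sin(2x)·x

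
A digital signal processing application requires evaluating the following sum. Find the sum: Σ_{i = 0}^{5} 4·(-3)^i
Geometric series: S=a(1 - r^n)/(1 - r)
a=4, r=-3, n=6
S=4(1-729)/4=-728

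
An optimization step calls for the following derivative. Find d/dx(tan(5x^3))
Chain rule: d/dx[tan(u)] = sec²(u)·u' where u = 5x^3
u' = 15x^2

Answer: 15x^2·sec²(5x^3)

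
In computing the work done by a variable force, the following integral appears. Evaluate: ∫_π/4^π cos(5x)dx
Antiderivative: sin(5x)/5
Evaluate at bounds: [sin(5·π)/5] - [sin(5·π/4)/5]
= ((0) - (-√2/2))/5 = √2/10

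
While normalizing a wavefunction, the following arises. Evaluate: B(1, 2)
B(x,y)=Γ(x)Γ(y)/Γ(x + y)=(x-1)!(y-1)!/(x + y-1)!
B(1,2)=0!·1!/2!=1/2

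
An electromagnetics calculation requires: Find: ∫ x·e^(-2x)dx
Integration by parts: u = x, dv = e^(-2x) dx
du = dx, v = e^(-2x)/(-2)
= x·e^(-2x)/(-2) - ∫ e^(-2x)/(-2) dx
= x·e^(-2x)/(-2) - e^(-2x)/4+C

Answer: e^(-2x)(x/(-2)-1/4)+C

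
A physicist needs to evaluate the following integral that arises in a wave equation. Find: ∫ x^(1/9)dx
Power rule: ∫ x^(1/9) dx = x^(10/9)/(10/9) + C

Answer: (9/10)·x^(10/9) + C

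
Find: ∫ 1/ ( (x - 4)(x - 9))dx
Partial fractions: 1/((x-4)(x-9)) = A/(x-4)+B/(x-9)
A = -1/5, B = 1/5
∫ [-1/5· 1/(x-4)+1/5· 1/(x-9)] dx
= (1/5)[ln|x-9| - ln|x-4|]+C

Answer: (1/5)·ln|(x-9)/(x-4)|+C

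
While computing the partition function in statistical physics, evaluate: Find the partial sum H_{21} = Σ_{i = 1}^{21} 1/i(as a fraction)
H_21 = 1+1/2+1/3+...+1/21
= 18858053/5173168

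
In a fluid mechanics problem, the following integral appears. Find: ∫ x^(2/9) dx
Power rule: ∫ x^(2/9) dx=x^(11/9)/(11/9) + C

Answer: (9/11)·x^(11/9) + C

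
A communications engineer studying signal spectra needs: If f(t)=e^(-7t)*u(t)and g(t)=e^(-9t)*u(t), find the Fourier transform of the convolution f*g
By the convolution theorem: F{f * g} = F(omega) * G(omega)
F(omega) = 1/(7+j * omega), G(omega) = 1/(9+j * omega)
F{f * g} = 1/((7+j * omega)(9+j * omega))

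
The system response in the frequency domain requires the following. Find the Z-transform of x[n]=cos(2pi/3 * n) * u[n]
Z{cos(w0 * n) * u[n]}=z(z - cos(w0))/(z^2 - 2z * cos(w0) + 1)
With w0=2pi/3: X(z)=z(z - cos(2pi/3))/(z^2 - 2z * cos(2pi/3) + 1)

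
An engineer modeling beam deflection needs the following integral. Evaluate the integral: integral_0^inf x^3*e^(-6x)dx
This is a Gamma integral. Substitute u = 6x (du = 6 dx):
integral_0^inf x^3 * e^(-6x) dx = (1/6^4) integral_0^inf u^3 * e^(-u) du
= Gamma(4)/6^4 = 3!/6^4 = 6/1296

Answer: 1/216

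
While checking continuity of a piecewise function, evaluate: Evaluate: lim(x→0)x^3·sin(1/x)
Squeeze theorem: -|x^3| ≤ x^3·sin(1/x) ≤ |x^3|
Since x^3 → 0 as x → 0, by squeeze theorem the limit is 0

Answer: 0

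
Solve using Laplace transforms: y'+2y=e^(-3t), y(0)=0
Take L: sY - 0+2Y = 1/(s+3)
Y(s+2) = 1/(s+3)+0
Y = 1/((s+3)(s+2))+0/(s+2)
Partial fractions: 1/((s+3)(s+2)) = -1/(s+3)+1/(s+2)
So Y = -1/(s+3)+1/(s+2)
Inverse Laplace transform (L^(-1){1/(s+3)} = e^(-3t), L^(-1){1/(s+2)} = e^(-2t)):

Answer: y(t) = -1·e^(-3t)+e^(-2t)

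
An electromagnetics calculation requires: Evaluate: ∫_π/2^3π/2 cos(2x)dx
Antiderivative: sin(2x)/2
Evaluate at bounds: [sin(2·3π/2)/2] - [sin(2·π/2)/2]
= ((0) - (0))/2 = 0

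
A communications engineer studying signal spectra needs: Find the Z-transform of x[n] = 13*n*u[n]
Z{n*u[n]} = z/(z-1)^2
By linearity: Z{13*n*u[n]} = 13z/(z-1)^2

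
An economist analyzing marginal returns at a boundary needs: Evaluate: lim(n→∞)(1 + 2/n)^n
This is the definition of e^2: lim(1 + 2/n)^n=e^2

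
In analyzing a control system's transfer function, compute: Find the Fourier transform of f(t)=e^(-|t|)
Using the standard pair: F{e^(-a|t|)} = 2a/(a^2 + omega^2)
With a = 1: F(omega) = 2/(1 + omega^2)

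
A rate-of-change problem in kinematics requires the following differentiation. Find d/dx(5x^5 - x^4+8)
Power rule: d/dx(ax^n) = n·a·x^(n-1)
Term by term: 25·x^4-4·x^3

Answer: 25x^4-4x^3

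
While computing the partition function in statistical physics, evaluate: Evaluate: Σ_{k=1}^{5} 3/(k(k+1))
Partial fractions: 3/(k(k+1))=3/k - 3/(k+1)
Telescoping sum: 3(1-1/6)=3·5/6

Answer: 5/2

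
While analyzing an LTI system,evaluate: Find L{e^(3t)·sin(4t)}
First shifting: L{e^(at)f(t)}=F(s-a)
L{sin(4t)}=4/(s²+16)
Shift: 4/((s-3)²+16)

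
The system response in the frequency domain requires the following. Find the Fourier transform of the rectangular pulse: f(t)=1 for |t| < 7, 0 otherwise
F(omega) = integral from -7 to 7 of e^(-j * omega * t) dt
= 2 * sin(7 * omega)/omega = 14 * sinc(7 * omega/pi)

Answer: 2 * sin(7 * omega)/omega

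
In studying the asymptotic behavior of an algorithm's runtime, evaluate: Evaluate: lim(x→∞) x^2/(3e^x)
Apply L'Hôpital 2 times (∞/∞ each time):
Eventually get 2!/(3e^x) → 0

Answer: 0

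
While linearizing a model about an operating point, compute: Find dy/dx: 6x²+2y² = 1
Differentiate: 12x+4y·(dy/dx) = 0
dy/dx = -12x/(4y) = -3·(x/y)

Answer: dy/dx = -3·(x/y)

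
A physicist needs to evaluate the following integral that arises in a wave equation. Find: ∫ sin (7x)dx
Using substitution u = 7x: ∫ sin(u) du/7 = -cos(u)/7 + C

Answer: (-1/7)cos(7x) + C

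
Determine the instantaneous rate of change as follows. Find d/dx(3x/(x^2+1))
Quotient rule: (f/g)' = (f'g - fg')/g²
f = 3x, f' = 3
g = x^2 + 1, g' = 2x

Answer: (3·(x^2 + 1) - 6x^2)/(x^2 + 1)²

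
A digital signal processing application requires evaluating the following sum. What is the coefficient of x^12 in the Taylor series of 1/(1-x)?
1/(1-x)=Σ x^n for |x|<1
All coefficients are 1

Answer: 1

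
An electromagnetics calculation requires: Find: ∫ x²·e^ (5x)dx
Integration by parts twice:
First: u=x², dv=e^(5x) dx => x²e^(5x)/5 - (2/5)∫ xe^(5x) dx
Second (∫ xe^(5x) dx): xe^(5x)/5 - e^(5x)/25
Combining: e^(5x)(x²/5 - 2x/25 + 2/125) + C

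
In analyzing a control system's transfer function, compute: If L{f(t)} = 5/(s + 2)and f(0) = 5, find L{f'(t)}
L{f'(t)} = s·F(s) - f(0) = 5s/(s + 2) - 5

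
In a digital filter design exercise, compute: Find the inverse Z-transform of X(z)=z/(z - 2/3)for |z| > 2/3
Standard pair: z/(z-a) <-> a^n*u[n] for causal signals
With a = 2/3: x[n] = (2/3)^n*u[n]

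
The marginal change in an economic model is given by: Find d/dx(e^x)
Chain rule: d/dx[e^u]=e^u · u' where u=x
u'=1

Answer: 1·e^x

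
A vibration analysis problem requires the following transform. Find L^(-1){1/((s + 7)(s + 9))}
Partial fractions: 1/((s+7)(s+9)) = A/(s+7)+B/(s+9)
Cover-up: A = 1/(s+9)|_{s = -7} = 1/2; B = 1/(s+7)|_{s = -9} = -1/2
L^(-1) = (1/2)e^(-7t) - (1/2)e^(-9t)

Answer: (1/2)(e^(-7t) - e^(-9t))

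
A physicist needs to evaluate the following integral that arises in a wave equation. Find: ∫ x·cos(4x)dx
By parts: u=x, dv=cos(4x) dx
du=dx, v=sin(4x)/4
=x·sin(4x)/4+cos(4x)/4²+C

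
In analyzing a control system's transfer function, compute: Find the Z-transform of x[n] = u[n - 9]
Using the time-shift property: Z{u[n-9]}=z^(-9) * z/(z-1)
=z^(-8)/(z-1)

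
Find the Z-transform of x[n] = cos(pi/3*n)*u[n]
Z{cos(w0*n)*u[n]}=z(z - cos(w0))/(z^2-2z*cos(w0)+1)
With w0=pi/3: X(z)=z(z - cos(pi/3))/(z^2-2z*cos(pi/3)+1)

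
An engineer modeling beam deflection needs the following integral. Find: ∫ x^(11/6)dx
Power rule: ∫ x^(11/6) dx = x^(17/6)/(17/6) + C

Answer: (6/17)·x^(17/6) + C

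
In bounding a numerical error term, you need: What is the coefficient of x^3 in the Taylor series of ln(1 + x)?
ln(1 + x)=Σ (-1)^(n + 1) x^n/n
Coefficient of x^3=(-1)^4/3=1/3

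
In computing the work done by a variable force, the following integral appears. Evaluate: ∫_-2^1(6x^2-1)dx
Step 1: Find antiderivative F(x)=2x^3 - x
Step 2: F(1) - F(-2)=1 - (-14)=15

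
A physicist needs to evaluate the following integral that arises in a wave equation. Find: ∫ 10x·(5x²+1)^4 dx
Let u=5x²+1, du=10x dx
∫ u^4 du=u^5/5+C

Answer: (5x²+1)^5/5+C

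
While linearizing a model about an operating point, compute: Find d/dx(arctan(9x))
d/dx[arctan(u)] = u'/(1+u²), u = 9x, u' = 9

Answer: 9/(1+81x²)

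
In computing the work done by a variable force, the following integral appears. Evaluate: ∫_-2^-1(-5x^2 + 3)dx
Step 1: Find antiderivative F(x) = (-5/3)x^3 + 3x
Step 2: F(-1) - F(-2) = -4/3 - (22/3) = -26/3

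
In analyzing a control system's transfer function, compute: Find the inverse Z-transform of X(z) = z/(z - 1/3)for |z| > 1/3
Standard pair: z/(z-a) <-> a^n*u[n] for causal signals
With a = 1/3: x[n] = (1/3)^n*u[n]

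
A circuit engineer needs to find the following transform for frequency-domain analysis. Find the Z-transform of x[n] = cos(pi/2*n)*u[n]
Z{cos(w0 * n) * u[n]}=z(z - cos(w0))/(z^2-2z * cos(w0)+1)
With w0=pi/2: X(z)=z(z - cos(pi/2))/(z^2-2z * cos(pi/2)+1)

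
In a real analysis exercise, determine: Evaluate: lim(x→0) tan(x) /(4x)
tan(u) ≈ u for small u:
tan(x)/(4x) ≈ x/(4x) = 1/4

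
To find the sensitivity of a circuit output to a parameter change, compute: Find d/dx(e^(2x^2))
Chain rule: d/dx[e^u] = e^u · u' where u = 2x^2
u' = 4x

Answer: 4x·e^(2x^2)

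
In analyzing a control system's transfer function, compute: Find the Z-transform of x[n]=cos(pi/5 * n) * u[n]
Z{cos(w0 * n) * u[n]} = z(z - cos(w0))/(z^2-2z * cos(w0)+1)
With w0 = pi/5: X(z) = z(z - cos(pi/5))/(z^2-2z * cos(pi/5)+1)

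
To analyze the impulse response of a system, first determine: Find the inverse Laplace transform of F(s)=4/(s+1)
L^(-1){4/(s-a)} = c·e^(at)
Here a = -1, c = 4

Answer: 4e^(-t)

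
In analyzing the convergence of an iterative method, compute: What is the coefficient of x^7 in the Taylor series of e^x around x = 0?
Taylor series of e^x = Σ x^n/n!
Coefficient of x^7 = 1/7! = 1/5040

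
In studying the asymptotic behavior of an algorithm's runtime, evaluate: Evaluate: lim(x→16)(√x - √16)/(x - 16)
Multiply by conjugate (√x+√16)/(√x+√16):
= (x - 16)/((x - 16)(√x+√16)) = 1/(√x+√16)
As x → 16: 1/(2√16)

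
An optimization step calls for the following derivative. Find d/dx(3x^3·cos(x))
Product rule: (fg)' = f'g + fg'
f = 3x^3, f' = 9x^2
g = cos(x), g' = -sin(x)

Answer: 9x^2·cos(x) - 3x^3·sin(x)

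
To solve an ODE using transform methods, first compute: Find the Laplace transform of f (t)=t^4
L{t^n}=n!/s^(n+1)
L{t^4}=4!/s^5=24/s^5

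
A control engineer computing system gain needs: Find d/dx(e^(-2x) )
Chain rule: d/dx[e^u] = e^u · u' where u = -2x
u' = -2

Answer: -2·e^(-2x)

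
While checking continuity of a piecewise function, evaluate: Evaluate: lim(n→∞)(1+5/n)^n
This is the definition of e^5: lim(1 + 5/n)^n = e^5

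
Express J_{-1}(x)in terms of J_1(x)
For integer n: J_{-n}(x)=(-1)^n J_n(x)
With n=1: J_{-1}(x)=(-1)^1 J_1(x)=-J_1(x)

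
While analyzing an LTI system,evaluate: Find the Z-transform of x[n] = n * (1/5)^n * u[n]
Using the property Z{n*a^n*u[n]}=az/(z-a)^2
With a=1/5: X(z)=(1/5)z/(z - 1/5)^2, |z| > 1/5

Answer: (1/5)z/(z - 1/5)^2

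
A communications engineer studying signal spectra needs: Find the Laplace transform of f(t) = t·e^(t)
L{t·e^(at)} = 1/(s-a)²
L{t·e^(t)} = 1/(s-1)²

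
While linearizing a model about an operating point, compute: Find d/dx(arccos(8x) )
d/dx[arccos(u)]=-u'/√(1-u²), u=8x, u'=8

Answer: -8/√(1-64x²)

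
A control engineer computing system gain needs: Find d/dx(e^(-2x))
Chain rule: d/dx[e^u]=e^u · u' where u=-2x
u'=-2

Answer: -2·e^(-2x)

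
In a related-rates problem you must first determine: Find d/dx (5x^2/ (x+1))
Quotient rule: (f/g)'=(f'g - fg')/g²
f=5x^2, f'=10x
g=x + 1, g'=1

Answer: (10x·(x + 1) - 5x^2)/(x + 1)²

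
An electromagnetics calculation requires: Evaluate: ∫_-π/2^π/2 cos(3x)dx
Antiderivative: sin(3x)/3
Evaluate at bounds: [sin(3·π/2)/3] - [sin(3·-π/2)/3]
= ((-1) - (1))/3 = -2/3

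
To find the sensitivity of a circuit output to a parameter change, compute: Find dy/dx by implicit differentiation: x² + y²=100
Differentiate both sides: 2x+2y·(dy/dx) = 0
Solve: dy/dx = -2x/(2y) = -x/y

Answer: dy/dx = -x/y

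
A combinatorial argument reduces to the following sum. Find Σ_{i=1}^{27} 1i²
=1·n(n + 1)(2n + 1)/6=1·27·28·55/6=6930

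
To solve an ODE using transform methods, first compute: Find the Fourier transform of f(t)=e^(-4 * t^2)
The Fourier transform of a Gaussian e^(-a*t^2) is sqrt(pi/a)*e^(-omega^2/(4a)).
With a=4: F(omega)=sqrt(pi)/2*e^(-omega^2/16)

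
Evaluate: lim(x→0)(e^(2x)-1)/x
L'Hôpital (0/0): lim 2e^(2x)/1=2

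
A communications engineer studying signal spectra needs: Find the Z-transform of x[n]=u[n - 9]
Using the time-shift property: Z{u[n-9]}=z^(-9)*z/(z-1)
=z^(-8)/(z-1)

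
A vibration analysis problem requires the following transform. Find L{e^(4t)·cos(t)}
First shifting: L{e^(at)f(t)}=F(s-a)
L{cos(t)}=s/(s²+1)
Shift: (s-4)/((s-4)²+1)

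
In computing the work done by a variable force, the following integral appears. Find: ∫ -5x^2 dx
Using power rule: ∫ -5x^2 dx = -5/3 x^3+C = (-5/3)x^3+C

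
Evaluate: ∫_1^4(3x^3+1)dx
Step 1: Find antiderivative F(x)=(3/4)x^4+x
Step 2: F(4) - F(1)=196 - (7/4)=777/4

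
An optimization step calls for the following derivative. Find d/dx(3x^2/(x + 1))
Quotient rule: (f/g)'=(f'g - fg')/g²
f=3x^2, f'=6x
g=x + 1, g'=1

Answer: (6x·(x + 1) - 3x^2)/(x + 1)²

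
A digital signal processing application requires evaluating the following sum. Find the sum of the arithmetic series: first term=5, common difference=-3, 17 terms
Last term: a_n = 5 + (17 - 1)·-3 = -43
Sum = n(a_1 + a_n)/2 = 17(5 + (-43))/2 = -323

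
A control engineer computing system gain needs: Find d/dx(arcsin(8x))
d/dx[arcsin(u)]=u'/√(1-u²), u=8x, u'=8

Answer: 8/√(1 - 64x²)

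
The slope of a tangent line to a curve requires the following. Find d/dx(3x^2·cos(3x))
Product rule: (fg)'=f'g+fg'
f=3x^2, f'=6x
g=cos(3x), g'=-3·sin(3x)

Answer: 6x·cos(3x)-9x^2·sin(3x)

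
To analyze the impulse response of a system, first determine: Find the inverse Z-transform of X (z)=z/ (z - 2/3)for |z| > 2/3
Standard pair: z/(z-a) <-> a^n * u[n] for causal signals
With a = 2/3: x[n] = (2/3)^n * u[n]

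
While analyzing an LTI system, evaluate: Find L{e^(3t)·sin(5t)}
First shifting: L{e^(at)f(t)}=F(s-a)
L{sin(5t)}=5/(s² + 25)
Shift: 5/((s-3)² + 25)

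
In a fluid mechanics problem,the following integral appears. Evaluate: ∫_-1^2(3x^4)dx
Step 1: Find antiderivative F(x) = (3/5)x^5
Step 2: F(2) - F(-1) = 96/5 - (-3/5) = 99/5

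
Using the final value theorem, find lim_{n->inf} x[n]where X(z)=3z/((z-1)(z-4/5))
Final value theorem: lim x[n]=lim_{z->1} (z-1)*X(z)
(z-1)*X(z)=3z/(z-4/5)
As z->1: 3/(1 - 4/5)=3/(1/5)=15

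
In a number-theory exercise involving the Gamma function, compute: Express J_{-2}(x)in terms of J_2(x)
For integer n: J_{-n}(x) = (-1)^n J_n(x)
With n = 2: J_{-2}(x) = (-1)^2 J_2(x) = J_2(x)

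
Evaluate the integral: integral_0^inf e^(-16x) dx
integral_0^inf e^(-16x) dx = [-1/16*e^(-16x)]_0^inf
= 0 - (-1/16) = 1/16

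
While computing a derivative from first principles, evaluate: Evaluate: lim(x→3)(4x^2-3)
Polynomial is continuous, so substitute x=3:
4·3^2-3=33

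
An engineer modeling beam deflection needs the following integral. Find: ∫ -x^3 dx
Using power rule: ∫ -x^3 dx=-1/4 x^4+C=(-1/4)x^4+C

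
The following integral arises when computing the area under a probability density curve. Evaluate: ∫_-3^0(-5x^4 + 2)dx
Step 1: Find antiderivative F(x) = -x^5+2x
Step 2: F(0) - F(-3) = 0 - (237) = -237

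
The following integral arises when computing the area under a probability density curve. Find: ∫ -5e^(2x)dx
Since d/dx[e^(2x)]=2e^(2x), we get -5/2 e^(2x)+C

Answer: (-5/2)e^(2x)+C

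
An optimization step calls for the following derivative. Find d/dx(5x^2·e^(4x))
Product rule: (fg)'=f'g + fg'
f=5x^2, f'=10x
g=e^(4x), g'=4·e^(4x)

Answer: 10x·e^(4x) + 20x^2·e^(4x)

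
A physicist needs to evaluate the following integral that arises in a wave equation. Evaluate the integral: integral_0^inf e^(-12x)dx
integral_0^inf e^(-12x) dx = [-1/12 * e^(-12x)]_0^inf
= 0 - (-1/12) = 1/12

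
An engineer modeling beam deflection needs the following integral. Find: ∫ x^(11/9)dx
Power rule: ∫ x^(11/9) dx=x^(20/9)/(20/9)+C

Answer: (9/20)·x^(20/9)+C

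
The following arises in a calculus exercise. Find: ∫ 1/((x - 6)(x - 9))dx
Partial fractions: 1/((x-6)(x-9)) = A/(x-6) + B/(x-9)
A = -1/3, B = 1/3
∫ [-1/3· 1/(x-6) + 1/3· 1/(x-9)] dx
= (1/3)[ln|x-9| - ln|x-6|] + C

Answer: (1/3)·ln|(x-9)/(x-6)| + C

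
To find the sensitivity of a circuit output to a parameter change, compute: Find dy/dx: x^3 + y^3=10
Differentiate: 3x^2+3y^2·(dy/dx) = 0
dy/dx = -3x^2/(3y^2)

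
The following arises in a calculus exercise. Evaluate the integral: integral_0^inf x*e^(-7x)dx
This is a Gamma integral. Substitute u=7x (du=7 dx):
integral_0^inf x * e^(-7x) dx=(1/7^2) integral_0^inf u^1 * e^(-u) du
=Gamma(2)/7^2=1!/7^2=1/49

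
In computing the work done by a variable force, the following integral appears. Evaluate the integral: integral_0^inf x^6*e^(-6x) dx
This is a Gamma integral. Substitute u=6x (du=6 dx):
integral_0^inf x^6 * e^(-6x) dx=(1/6^7) integral_0^inf u^6 * e^(-u) du
=Gamma(7)/6^7=6!/6^7=720/279936

Answer: 5/1944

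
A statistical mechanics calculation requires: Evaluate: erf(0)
erf(0) = 0 (error function is odd and erf(0) = 0 by definition)

Answer: 0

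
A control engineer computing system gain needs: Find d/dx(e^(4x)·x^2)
Product rule: (fg)'=f'g + fg'
f=e^(4x), f'=4·e^(4x)
g=x^2, g'=2x

Answer: 4·e^(4x)·x^2 + 2·e^(4x)·x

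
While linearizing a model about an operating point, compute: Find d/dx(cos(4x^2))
Chain rule: d/dx[cos(u)]=-sin(u)·u' where u=4x^2
u'=8x

Answer: -8x·sin(4x^2)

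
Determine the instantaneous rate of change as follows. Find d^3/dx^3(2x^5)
Apply power rule 3 times:
d^1: 10x^4
d^2: 40x^3
d^3: 120x^2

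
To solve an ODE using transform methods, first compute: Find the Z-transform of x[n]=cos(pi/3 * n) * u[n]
Z{cos(w0*n)*u[n]} = z(z - cos(w0))/(z^2 - 2z*cos(w0) + 1)
With w0 = pi/3: X(z) = z(z - cos(pi/3))/(z^2 - 2z*cos(pi/3) + 1)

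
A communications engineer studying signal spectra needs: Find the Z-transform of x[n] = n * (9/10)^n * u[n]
Using the property Z{n * a^n * u[n]}=az/(z-a)^2
With a=9/10: X(z)=(9/10)z/(z - 9/10)^2, |z| > 9/10

Answer: (9/10)z/(z - 9/10)^2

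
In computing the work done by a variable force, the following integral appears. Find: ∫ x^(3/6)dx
Power rule: ∫ x^(1/2) dx = x^(3/2)/(3/2) + C

Answer: (2/3)·x^(3/2) + C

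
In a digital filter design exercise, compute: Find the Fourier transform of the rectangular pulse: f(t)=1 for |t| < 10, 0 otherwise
F(omega)=integral from -10 to 10 of e^(-j*omega*t) dt
=2*sin(10*omega)/omega=20*sinc(10*omega/pi)

Answer: 2*sin(10*omega)/omega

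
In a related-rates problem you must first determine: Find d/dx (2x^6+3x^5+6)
Power rule: d/dx(ax^n) = n·a·x^(n-1)
Term by term: 12·x^5 + 15·x^4

Answer: 12x^5 + 15x^4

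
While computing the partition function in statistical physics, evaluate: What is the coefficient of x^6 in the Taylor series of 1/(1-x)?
1/(1-x) = Σ x^n for |x|<1
All coefficients are 1

Answer: 1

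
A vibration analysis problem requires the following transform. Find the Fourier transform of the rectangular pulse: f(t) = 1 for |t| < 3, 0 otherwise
F(omega)=integral from -3 to 3 of e^(-j * omega * t) dt
=2 * sin(3 * omega)/omega=6 * sinc(3 * omega/pi)

Answer: 2 * sin(3 * omega)/omega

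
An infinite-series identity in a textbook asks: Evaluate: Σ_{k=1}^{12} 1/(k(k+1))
Partial fractions: 1/(k(k+1)) = 1/k - 1/(k+1)
Telescoping sum: 1(1-1/13) = 1·12/13

Answer: 12/13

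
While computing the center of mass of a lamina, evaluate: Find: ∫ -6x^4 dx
Using power rule: ∫ -6x^4 dx=-6/5 x^5 + C=(-6/5)x^5 + C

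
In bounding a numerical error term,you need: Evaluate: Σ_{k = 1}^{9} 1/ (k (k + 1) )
Partial fractions: 1/(k(k + 1)) = 1/k - 1/(k + 1)
Telescoping sum: 1(1 - 1/10) = 1·9/10

Answer: 9/10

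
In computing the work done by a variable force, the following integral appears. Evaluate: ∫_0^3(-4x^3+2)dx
Step 1: Find antiderivative F(x) = -x^4+2x
Step 2: F(3) - F(0) = -75 - (0) = -75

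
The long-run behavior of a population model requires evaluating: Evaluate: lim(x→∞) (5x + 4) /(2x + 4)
Divide numerator and denominator by x:
lim (5 + 4/x)/(2 + 4/x)=5/2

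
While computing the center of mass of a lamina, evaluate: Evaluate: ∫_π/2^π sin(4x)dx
Antiderivative: -cos(4x)/4
Evaluate at bounds: [-cos(4·π)/4] - [-cos(4·π/2)/4]
=(-(1)+(1))/4=0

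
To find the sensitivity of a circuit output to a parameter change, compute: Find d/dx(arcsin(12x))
d/dx[arcsin(u)] = u'/√(1-u²), u = 12x, u' = 12

Answer: 12/√(1-144x²)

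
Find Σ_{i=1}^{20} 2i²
= 2·n(n + 1)(2n + 1)/6 = 2·20·21·41/6 = 5740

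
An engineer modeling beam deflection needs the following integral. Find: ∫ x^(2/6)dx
Power rule: ∫ x^(1/3) dx=x^(4/3)/(4/3) + C

Answer: (3/4)·x^(4/3) + C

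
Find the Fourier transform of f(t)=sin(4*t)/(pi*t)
sin(W*t)/(pi*t)=(W/pi)*sinc(W*t/pi) is the impulse response of the ideal low-pass filter with cutoff W (here W=4).
Its Fourier transform is a rectangular function:
F(omega)=1 for |omega| < 4, 0 otherwise

Answer: rect(omega/8) [i.e., 1 for |omega| < 4, 0 otherwise]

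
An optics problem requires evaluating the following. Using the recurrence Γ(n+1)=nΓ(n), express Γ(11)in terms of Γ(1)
Γ(11) = 10Γ(10) = 10·9Γ(9) = ... = 10!·Γ(1) = 3628800·Γ(1)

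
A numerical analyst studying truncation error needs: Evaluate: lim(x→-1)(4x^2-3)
Polynomial is continuous, so substitute x = -1:
4·(-1)^2 - 3 = 1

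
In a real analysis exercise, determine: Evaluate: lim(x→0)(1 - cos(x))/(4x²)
Using 1-cos(u) ≈ u²/2 for small u:
(1-cos(x)) ≈ (x)²/2=1x²/2
So limit=1/(2·4)=1/8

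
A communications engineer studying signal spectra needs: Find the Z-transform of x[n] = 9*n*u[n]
Z{n*u[n]} = z/(z-1)^2
By linearity: Z{9*n*u[n]} = 9z/(z-1)^2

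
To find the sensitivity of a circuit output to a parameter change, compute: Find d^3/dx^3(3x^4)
Apply power rule 3 times:
d^1: 12x^3
d^2: 36x^2
d^3: 72x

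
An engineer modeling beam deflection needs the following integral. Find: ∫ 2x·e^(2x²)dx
Let u = 2x², du = 4x dx
∫ (1/2)e^u du = e^u/2 + C

Answer: e^(2x²)/2 + C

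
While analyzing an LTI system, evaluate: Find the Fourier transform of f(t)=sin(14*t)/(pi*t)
sin(W * t)/(pi * t) = (W/pi) * sinc(W * t/pi) is the impulse response of the ideal low-pass filter with cutoff W (here W = 14).
Its Fourier transform is a rectangular function:
F(omega) = 1 for |omega| < 14, 0 otherwise

Answer: rect(omega/28) [i.e., 1 for |omega| < 14, 0 otherwise]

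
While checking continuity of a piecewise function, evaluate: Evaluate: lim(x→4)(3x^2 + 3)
Polynomial is continuous, so substitute x = 4:
3·4^2+3 = 51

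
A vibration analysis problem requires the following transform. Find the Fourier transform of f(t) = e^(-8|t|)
Using the standard pair: F{e^(-a|t|)} = 2a/(a^2+omega^2)
With a = 8: F(omega) = 16/(64+omega^2)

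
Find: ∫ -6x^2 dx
Using power rule: ∫ -6x^2 dx=-6/3 x^3 + C=-2x^3 + C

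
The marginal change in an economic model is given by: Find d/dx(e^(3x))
Chain rule: d/dx[e^u] = e^u · u' where u = 3x
u' = 3

Answer: 3·e^(3x)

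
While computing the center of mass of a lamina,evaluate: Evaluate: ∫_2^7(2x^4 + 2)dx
Step 1: Find antiderivative F(x)=(2/5)x^5+2x
Step 2: F(7) - F(2)=33684/5 - (84/5)=6720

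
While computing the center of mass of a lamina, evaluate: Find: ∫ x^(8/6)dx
Power rule: ∫ x^(4/3) dx=x^(7/3)/(7/3) + C

Answer: (3/7)·x^(7/3) + C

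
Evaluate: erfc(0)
erfc(x) = 1 - erf(x); erfc(0) = 1 - erf(0) = 1 - 0 = 1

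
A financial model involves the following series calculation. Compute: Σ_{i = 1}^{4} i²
Using formula: Σ i^2 = n(n + 1)(2n + 1)/6 = 4·5·9/6 = 30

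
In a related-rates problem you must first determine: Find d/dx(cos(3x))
Chain rule: d/dx[cos(u)]=-sin(u)·u' where u=3x
u'=3

Answer: -3·sin(3x)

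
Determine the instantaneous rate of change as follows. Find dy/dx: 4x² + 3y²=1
Differentiate: 8x+6y·(dy/dx) = 0
dy/dx = -8x/(6y) = -(4/3)·(x/y)

Answer: dy/dx = -(4/3)·(x/y)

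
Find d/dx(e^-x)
Chain rule: d/dx[e^u]=e^u · u' where u=-x
u'=-1

Answer: -1·e^-x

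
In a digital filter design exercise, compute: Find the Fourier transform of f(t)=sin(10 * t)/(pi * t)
sin(W*t)/(pi*t) = (W/pi)*sinc(W*t/pi) is the impulse response of the ideal low-pass filter with cutoff W (here W = 10).
Its Fourier transform is a rectangular function:
F(omega) = 1 for |omega| < 10, 0 otherwise

Answer: rect(omega/20) [i.e., 1 for |omega| < 10, 0 otherwise]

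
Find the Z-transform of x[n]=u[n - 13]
Using the time-shift property: Z{u[n-13]}=z^(-13) * z/(z-1)
=z^(-12)/(z-1)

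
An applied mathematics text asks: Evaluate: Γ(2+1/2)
Γ(n + 1/2) = (2n)!√π/(4^n·n!)
= 24√π/(16·2) = (3/4)·√π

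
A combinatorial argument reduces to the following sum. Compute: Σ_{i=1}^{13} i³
Using formula: Σ i^3 = [n(n+1)/2]² = [13·14/2]² = 8281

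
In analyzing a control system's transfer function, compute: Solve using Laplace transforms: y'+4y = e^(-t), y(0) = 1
Take L: sY - 1 + 4Y = 1/(s + 1)
Y(s + 4) = 1/(s + 1) + 1
Y = 1/((s + 1)(s + 4)) + 1/(s + 4)
Partial fractions: 1/((s + 1)(s + 4)) = (1/3)/(s + 1) - (1/3)/(s + 4)
So Y = (1/3)/(s + 1) + (2/3)/(s + 4)
Inverse Laplace transform (L^(-1){1/(s + 1)} = e^(-t), L^(-1){1/(s + 4)} = e^(-4t)):

Answer: y(t) = (1/3)·e^(-t) + (2/3)·e^(-4t)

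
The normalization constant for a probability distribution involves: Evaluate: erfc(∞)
erfc(x) = 1 - erf(x); erfc(∞) = 1 - erf(∞) = 1 - 1 = 0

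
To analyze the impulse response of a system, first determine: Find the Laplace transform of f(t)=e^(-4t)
L{e^(at)}=1/(s-a)
L{e^(-4t)}=1/(s+4)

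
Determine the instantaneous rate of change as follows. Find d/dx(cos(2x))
Chain rule: d/dx[cos(u)]=-sin(u)·u' where u=2x
u'=2

Answer: -2·sin(2x)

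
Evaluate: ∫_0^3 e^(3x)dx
Antiderivative: (1/3)e^(3x)
Evaluate: (1/3)(e^9 - 1)

Answer: (e^9 - 1)/3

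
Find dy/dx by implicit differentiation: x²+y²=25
Differentiate both sides: 2x + 2y·(dy/dx)=0
Solve: dy/dx=-2x/(2y)=-x/y

Answer: dy/dx=-x/y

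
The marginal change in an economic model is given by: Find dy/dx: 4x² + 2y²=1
Differentiate: 8x + 4y·(dy/dx) = 0
dy/dx = -8x/(4y) = -2·(x/y)

Answer: dy/dx = -2·(x/y)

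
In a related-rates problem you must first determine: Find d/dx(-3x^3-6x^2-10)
Power rule: d/dx(ax^n) = n·a·x^(n-1)
Term by term: -9·x^2 - 12·x

Answer: -9x^2 - 12x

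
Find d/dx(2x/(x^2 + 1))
Quotient rule: (f/g)'=(f'g - fg')/g²
f=2x, f'=2
g=x^2 + 1, g'=2x

Answer: (2·(x^2 + 1) - 4x^2)/(x^2 + 1)²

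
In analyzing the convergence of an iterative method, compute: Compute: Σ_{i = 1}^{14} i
Using formula: Σ i^1 = n(n+1)/2 = 14·15/2 = 105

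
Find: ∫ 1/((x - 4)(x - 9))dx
Partial fractions: 1/((x-4)(x-9))=A/(x-4) + B/(x-9)
A=-1/5, B=1/5
∫ [-1/5· 1/(x-4) + 1/5· 1/(x-9)] dx
=(1/5)[ln|x-9| - ln|x-4|] + C

Answer: (1/5)·ln|(x-9)/(x-4)| + C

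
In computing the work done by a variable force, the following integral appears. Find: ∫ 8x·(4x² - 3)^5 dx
Let u=4x² - 3, du=8x dx
∫ u^5 du=u^6/6+C

Answer: (4x² - 3)^6/6+C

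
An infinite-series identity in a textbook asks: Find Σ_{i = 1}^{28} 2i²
=2·n(n+1)(2n+1)/6=2·28·29·57/6=15428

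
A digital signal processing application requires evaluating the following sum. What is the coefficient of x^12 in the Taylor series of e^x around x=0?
Taylor series of e^x=Σ x^n/n!
Coefficient of x^12=1/12!=1/479001600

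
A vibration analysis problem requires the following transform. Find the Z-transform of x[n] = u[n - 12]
Using the time-shift property: Z{u[n-12]} = z^(-12) * z/(z-1)
= z^(-11)/(z-1)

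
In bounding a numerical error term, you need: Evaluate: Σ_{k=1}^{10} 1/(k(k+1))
Partial fractions: 1/(k(k+1)) = 1/k - 1/(k+1)
Telescoping sum: 1(1-1/11) = 1·10/11

Answer: 10/11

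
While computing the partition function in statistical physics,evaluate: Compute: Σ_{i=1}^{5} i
Using formula: Σ i^1=n(n+1)/2=5·6/2=15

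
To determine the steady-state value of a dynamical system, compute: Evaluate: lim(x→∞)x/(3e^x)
Apply L'Hôpital 1 times (∞/∞ each time):
Eventually get 1!/(3e^x) → 0

Answer: 0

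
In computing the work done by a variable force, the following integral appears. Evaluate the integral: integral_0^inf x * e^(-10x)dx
This is a Gamma integral. Substitute u=10x (du=10 dx):
integral_0^inf x * e^(-10x) dx=(1/10^2) integral_0^inf u^1 * e^(-u) du
=Gamma(2)/10^2=1!/10^2=1/100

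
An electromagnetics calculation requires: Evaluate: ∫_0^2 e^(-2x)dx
Antiderivative: (1/(-2))e^(-2x)
Evaluate: (1/(-2))(e^-4 - 1)

Answer: (e^-4 - 1)/(-2)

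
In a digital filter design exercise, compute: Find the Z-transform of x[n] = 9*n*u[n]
Z{n * u[n]} = z/(z-1)^2
By linearity: Z{9 * n * u[n]} = 9z/(z-1)^2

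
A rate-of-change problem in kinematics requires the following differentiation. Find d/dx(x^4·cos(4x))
Product rule: (fg)'=f'g + fg'
f=x^4, f'=4x^3
g=cos(4x), g'=-4·sin(4x)

Answer: 4x^3·cos(4x) - 4x^4·sin(4x)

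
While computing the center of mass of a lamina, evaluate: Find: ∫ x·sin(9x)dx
By parts: u=x, dv=sin(9x) dx
du=dx, v=-cos(9x)/9
=-x·cos(9x)/9 + sin(9x)/9² + C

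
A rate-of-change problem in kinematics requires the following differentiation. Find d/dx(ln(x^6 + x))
Chain rule: d/dx[ln(u)] = u'/u where u = x^6 + x
u' = 6x^5 + 1

Answer: (6x^5 + 1)/(x^6 + x)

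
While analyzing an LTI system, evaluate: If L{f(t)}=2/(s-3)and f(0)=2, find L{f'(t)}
L{f'(t)} = s·F(s) - f(0) = 2s/(s-3) - 2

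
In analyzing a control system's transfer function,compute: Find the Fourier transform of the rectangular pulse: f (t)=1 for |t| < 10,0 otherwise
F(omega)=integral from -10 to 10 of e^(-j * omega * t) dt
=2 * sin(10 * omega)/omega=20 * sinc(10 * omega/pi)

Answer: 2 * sin(10 * omega)/omega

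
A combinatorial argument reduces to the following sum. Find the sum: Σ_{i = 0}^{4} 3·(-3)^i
Geometric series: S = a(1 - r^n)/(1 - r)
a = 3, r = -3, n = 5
S = 3(1+243)/4 = 183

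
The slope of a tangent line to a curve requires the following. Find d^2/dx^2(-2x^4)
Apply power rule 2 times:
d^1: -8x^3
d^2: -24x^2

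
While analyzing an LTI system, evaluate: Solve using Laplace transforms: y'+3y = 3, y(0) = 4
Take L of both sides: sY(s) - 4 + 3Y(s) = 3/s
Y(s)(s + 3) = 3/s + 4
Y(s) = 3/(s(s + 3)) + 4/(s + 3)
Partial fractions: 3/(s(s + 3)) = 1/s - 1/(s + 3)
So Y(s) = 1/s + 3/(s + 3)
Inverse transform (L^(-1){1/s} = 1, L^(-1){1/(s + 3)} = e^(-3t)):

Answer: y(t) = 1 + 3·e^(-3t)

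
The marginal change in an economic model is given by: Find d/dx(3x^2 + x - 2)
Power rule: d/dx(ax^n) = n·a·x^(n-1)
Term by term: 6·x + 1

Answer: 6x + 1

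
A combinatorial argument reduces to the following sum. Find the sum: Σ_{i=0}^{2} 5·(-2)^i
Geometric series: S=a(1 - r^n)/(1 - r)
a=5, r=-2, n=3
S=5(1+8)/3=15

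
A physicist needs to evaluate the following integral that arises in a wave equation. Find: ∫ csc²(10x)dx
Since d/dx[-cot(10x)]=10csc²(10x), integral=-cot(10x)/10+C

Answer: (-1/10)cot(10x)+C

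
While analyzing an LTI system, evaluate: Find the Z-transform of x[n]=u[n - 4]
Using the time-shift property: Z{u[n-4]}=z^(-4) * z/(z-1)
=z^(-3)/(z-1)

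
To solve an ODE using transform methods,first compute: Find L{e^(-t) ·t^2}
First shifting: L{e^(at)f(t)} = F(s-a)
L{t^2} = 2/s^3
Shift s → s+1: 2/(s+1)^3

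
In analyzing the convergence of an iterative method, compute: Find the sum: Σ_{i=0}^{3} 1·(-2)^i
Geometric series: S=a(1 - r^n)/(1 - r)
a=1, r=-2, n=4
S=1(1-16)/3=-5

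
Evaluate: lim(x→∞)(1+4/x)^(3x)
Rewrite as [(1+4/x)^x]^3.
lim(1+4/x)^x=e^4, so limit=(e^4)^3=e^12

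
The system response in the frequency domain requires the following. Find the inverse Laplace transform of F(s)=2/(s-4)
L^(-1){2/(s-a)}=c·e^(at)
Here a=4, c=2

Answer: 2e^(4t)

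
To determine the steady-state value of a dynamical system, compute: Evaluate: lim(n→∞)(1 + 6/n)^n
This is the definition of e^6: lim(1 + 6/n)^n = e^6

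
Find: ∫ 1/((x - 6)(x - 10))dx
Partial fractions: 1/((x-6)(x-10)) = A/(x-6)+B/(x-10)
A = -1/4, B = 1/4
∫ [-1/4· 1/(x-6)+1/4· 1/(x-10)] dx
= (1/4)[ln|x-10| - ln|x-6|]+C

Answer: (1/4)·ln|(x-10)/(x-6)|+C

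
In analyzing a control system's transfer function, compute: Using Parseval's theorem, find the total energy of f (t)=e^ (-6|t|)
Parseval's theorem: E = integral |f(t)|^2 dt = (1/2pi) integral |F(omega)|^2 domega
E = integral_{-inf}^{inf} e^(-12|t|) dt = 2*integral_0^inf e^(-12t) dt = 2/(2*6) = 1/6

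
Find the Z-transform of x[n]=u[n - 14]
Using the time-shift property: Z{u[n-14]}=z^(-14)*z/(z-1)
=z^(-13)/(z-1)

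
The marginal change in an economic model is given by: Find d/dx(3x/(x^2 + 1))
Quotient rule: (f/g)'=(f'g - fg')/g²
f=3x, f'=3
g=x^2 + 1, g'=2x

Answer: (3·(x^2 + 1) - 6x^2)/(x^2 + 1)²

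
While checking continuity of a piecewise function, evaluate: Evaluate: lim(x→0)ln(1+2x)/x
L'Hôpital (0/0): lim 2/(1+2x) / 1 = 2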